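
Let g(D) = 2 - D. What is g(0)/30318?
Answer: 1/15159 ≈ 6.5967e-5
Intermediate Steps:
g(0)/30318 = (2 - 1*0)/30318 = (2 + 0)*(1/30318) = 2*(1/30318) = 1/15159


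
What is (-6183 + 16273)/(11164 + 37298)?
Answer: 5045/24231 ≈ 0.20820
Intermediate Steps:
(-6183 + 16273)/(11164 + 37298) = 10090/48462 = 10090*(1/48462) = 5045/24231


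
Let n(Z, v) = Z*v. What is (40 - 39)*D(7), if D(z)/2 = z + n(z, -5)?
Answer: -56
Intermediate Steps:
D(z) = -8*z (D(z) = 2*(z + z*(-5)) = 2*(z - 5*z) = 2*(-4*z) = -8*z)
(40 - 39)*D(7) = (40 - 39)*(-8*7) = 1*(-56) = -56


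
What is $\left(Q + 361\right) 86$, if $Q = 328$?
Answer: $59254$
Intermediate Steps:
$\left(Q + 361\right) 86 = \left(328 + 361\right) 86 = 689 \cdot 86 = 59254$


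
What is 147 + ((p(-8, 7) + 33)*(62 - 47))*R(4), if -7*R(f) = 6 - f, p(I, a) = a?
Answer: -171/7 ≈ -24.429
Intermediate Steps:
R(f) = -6/7 + f/7 (R(f) = -(6 - f)/7 = -6/7 + f/7)
147 + ((p(-8, 7) + 33)*(62 - 47))*R(4) = 147 + ((7 + 33)*(62 - 47))*(-6/7 + (⅐)*4) = 147 + (40*15)*(-6/7 + 4/7) = 147 + 600*(-2/7) = 147 - 1200/7 = -171/7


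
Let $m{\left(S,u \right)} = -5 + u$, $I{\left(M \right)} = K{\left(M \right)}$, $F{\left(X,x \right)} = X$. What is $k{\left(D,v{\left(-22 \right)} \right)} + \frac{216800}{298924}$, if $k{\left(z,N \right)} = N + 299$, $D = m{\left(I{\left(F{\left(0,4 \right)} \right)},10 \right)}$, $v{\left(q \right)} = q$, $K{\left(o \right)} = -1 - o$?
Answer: $\frac{20754687}{74731} \approx 277.73$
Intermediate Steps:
$I{\left(M \right)} = -1 - M$
$D = 5$ ($D = -5 + 10 = 5$)
$k{\left(z,N \right)} = 299 + N$
$k{\left(D,v{\left(-22 \right)} \right)} + \frac{216800}{298924} = \left(299 - 22\right) + \frac{216800}{298924} = 277 + 216800 \cdot \frac{1}{298924} = 277 + \frac{54200}{74731} = \frac{20754687}{74731}$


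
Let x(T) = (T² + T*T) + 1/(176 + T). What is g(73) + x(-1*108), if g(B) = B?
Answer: 1591269/68 ≈ 23401.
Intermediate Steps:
x(T) = 1/(176 + T) + 2*T² (x(T) = (T² + T²) + 1/(176 + T) = 2*T² + 1/(176 + T) = 1/(176 + T) + 2*T²)
g(73) + x(-1*108) = 73 + (1 + 2*(-1*108)³ + 352*(-1*108)²)/(176 - 1*108) = 73 + (1 + 2*(-108)³ + 352*(-108)²)/(176 - 108) = 73 + (1 + 2*(-1259712) + 352*11664)/68 = 73 + (1 - 2519424 + 4105728)/68 = 73 + (1/68)*1586305 = 73 + 1586305/68 = 1591269/68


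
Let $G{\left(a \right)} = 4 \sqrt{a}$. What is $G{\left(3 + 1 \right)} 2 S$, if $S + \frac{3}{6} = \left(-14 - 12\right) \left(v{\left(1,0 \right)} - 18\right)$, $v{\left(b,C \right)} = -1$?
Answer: $7896$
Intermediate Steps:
$S = \frac{987}{2}$ ($S = - \frac{1}{2} + \left(-14 - 12\right) \left(-1 - 18\right) = - \frac{1}{2} - -494 = - \frac{1}{2} + 494 = \frac{987}{2} \approx 493.5$)
$G{\left(3 + 1 \right)} 2 S = 4 \sqrt{3 + 1} \cdot 2 \cdot \frac{987}{2} = 4 \sqrt{4} \cdot 2 \cdot \frac{987}{2} = 4 \cdot 2 \cdot 2 \cdot \frac{987}{2} = 8 \cdot 2 \cdot \frac{987}{2} = 16 \cdot \frac{987}{2} = 7896$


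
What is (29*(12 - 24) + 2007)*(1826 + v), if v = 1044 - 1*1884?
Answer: 1635774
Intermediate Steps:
v = -840 (v = 1044 - 1884 = -840)
(29*(12 - 24) + 2007)*(1826 + v) = (29*(12 - 24) + 2007)*(1826 - 840) = (29*(-12) + 2007)*986 = (-348 + 2007)*986 = 1659*986 = 1635774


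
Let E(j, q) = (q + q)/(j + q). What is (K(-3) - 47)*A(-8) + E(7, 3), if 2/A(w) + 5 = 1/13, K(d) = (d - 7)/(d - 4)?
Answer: 21407/1120 ≈ 19.113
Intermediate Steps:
E(j, q) = 2*q/(j + q) (E(j, q) = (2*q)/(j + q) = 2*q/(j + q))
K(d) = (-7 + d)/(-4 + d)
A(w) = -13/32 (A(w) = 2/(-5 + 1/13) = 2/(-64/13) = 2*(-13/64) = -13/32)
(K(-3) - 47)*A(-8) + E(7, 3) = ((-7 - 3)/(-4 - 3) - 47)*(-13/32) + 2*3/(7 + 3) = (-10/(-7) - 47)*(-13/32) + 2*3/10 = (-1/7*(-10) - 47)*(-13/32) + 2*3*(1/10) = (10/7 - 47)*(-13/32) + 3/5 = -319/7*(-13/32) + 3/5 = 4147/224 + 3/5 = 21407/1120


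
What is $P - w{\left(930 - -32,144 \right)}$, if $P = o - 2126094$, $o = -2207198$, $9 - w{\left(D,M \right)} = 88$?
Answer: $-4333213$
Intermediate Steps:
$w{\left(D,M \right)} = -79$ ($w{\left(D,M \right)} = 9 - 88 = -79$)
$P = -4333292$ ($P = -2207198 - 2126094 = -4333292$)
$P - w{\left(930 - -32,144 \right)} = -4333292 - -79 = -4333292 + 79 = -4333213$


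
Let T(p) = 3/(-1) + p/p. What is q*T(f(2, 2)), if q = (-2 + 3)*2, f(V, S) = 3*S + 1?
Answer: -4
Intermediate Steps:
f(V, S) = 1 + 3*S
q = 2 (q = 1*2 = 2)
T(p) = -2 (T(p) = 3*(-1) + 1 = -3 + 1 = -2)
q*T(f(2, 2)) = 2*(-2) = -4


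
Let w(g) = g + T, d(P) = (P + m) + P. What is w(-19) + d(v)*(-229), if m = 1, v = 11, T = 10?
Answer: -5276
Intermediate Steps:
d(P) = 1 + 2*P (d(P) = (P + 1) + P = (1 + P) + P = 1 + 2*P)
w(g) = 10 + g (w(g) = g + 10 = 10 + g)
w(-19) + d(v)*(-229) = (10 - 19) + (1 + 2*11)*(-229) = -9 + (1 + 22)*(-229) = -9 + 23*(-229) = -9 - 5267 = -5276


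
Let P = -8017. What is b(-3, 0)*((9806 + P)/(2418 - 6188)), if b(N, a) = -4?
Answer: 3578/1885 ≈ 1.8981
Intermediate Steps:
b(-3, 0)*((9806 + P)/(2418 - 6188)) = -4*(9806 - 8017)/(2418 - 6188) = -7156/(-3770) = -7156*(-1)/3770 = -4*(-1789/3770) = 3578/1885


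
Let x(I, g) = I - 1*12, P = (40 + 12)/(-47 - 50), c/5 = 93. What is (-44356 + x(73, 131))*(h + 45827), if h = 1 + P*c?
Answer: -195834219120/97 ≈ -2.0189e+9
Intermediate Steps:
c = 465 (c = 5*93 = 465)
P = -52/97 (P = 52/(-97) = 52*(-1/97) = -52/97 ≈ -0.53608)
x(I, g) = -12 + I (x(I, g) = I - 12 = -12 + I)
h = -24083/97 (h = 1 - 52/97*465 = 1 - 24180/97 = -24083/97 ≈ -248.28)
(-44356 + x(73, 131))*(h + 45827) = (-44356 + (-12 + 73))*(-24083/97 + 45827) = (-44356 + 61)*(4421136/97) = -44295*4421136/97 = -195834219120/97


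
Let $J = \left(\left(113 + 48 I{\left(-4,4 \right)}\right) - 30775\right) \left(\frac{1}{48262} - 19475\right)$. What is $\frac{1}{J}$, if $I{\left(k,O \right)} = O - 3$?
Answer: $\frac{24131}{14387086786843} \approx 1.6773 \cdot 10^{-9}$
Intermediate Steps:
$I{\left(k,O \right)} = -3 + O$ ($I{\left(k,O \right)} = O - 3 = -3 + O$)
$J = \frac{14387086786843}{24131}$ ($J = \left(\left(113 + 48 \left(-3 + 4\right)\right) - 30775\right) \left(\frac{1}{48262} - 19475\right) = \left(\left(113 + 48 \cdot 1\right) - 30775\right) \left(\frac{1}{48262} + \left(-22578 + 3103\right)\right) = \left(\left(113 + 48\right) - 30775\right) \left(\frac{1}{48262} - 19475\right) = \left(161 - 30775\right) \left(- \frac{939902449}{48262}\right) = \left(-30614\right) \left(- \frac{939902449}{48262}\right) = \frac{14387086786843}{24131} \approx 5.9621 \cdot 10^{8}$)
$\frac{1}{J} = \frac{1}{\frac{14387086786843}{24131}} = \frac{24131}{14387086786843}$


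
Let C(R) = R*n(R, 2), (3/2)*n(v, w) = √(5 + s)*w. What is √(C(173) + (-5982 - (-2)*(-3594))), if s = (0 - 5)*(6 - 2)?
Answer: √(-118530 + 2076*I*√15)/3 ≈ 3.8901 + 114.83*I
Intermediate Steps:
s = -20 (s = -5*4 = -20)
n(v, w) = 2*I*w*√15/3 (n(v, w) = 2*(√(5 - 20)*w)/3 = 2*(√(-15)*w)/3 = 2*((I*√15)*w)/3 = 2*(I*w*√15)/3 = 2*I*w*√15/3)
C(R) = 4*I*R*√15/3 (C(R) = R*((⅔)*I*2*√15) = R*(4*I*√15/3) = 4*I*R*√15/3)
√(C(173) + (-5982 - (-2)*(-3594))) = √((4/3)*I*173*√15 + (-5982 - (-2)*(-3594))) = √(692*I*√15/3 + (-5982 - 1*7188)) = √(692*I*√15/3 + (-5982 - 7188)) = √(692*I*√15/3 - 13170) = √(-13170 + 692*I*√15/3)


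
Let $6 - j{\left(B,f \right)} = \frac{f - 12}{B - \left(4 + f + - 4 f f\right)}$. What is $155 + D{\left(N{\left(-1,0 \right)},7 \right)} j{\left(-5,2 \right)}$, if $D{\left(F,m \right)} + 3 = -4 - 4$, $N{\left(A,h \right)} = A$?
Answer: $67$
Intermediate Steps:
$D{\left(F,m \right)} = -11$ ($D{\left(F,m \right)} = -3 - 8 = -11$)
$j{\left(B,f \right)} = 6 - \frac{-12 + f}{-4 + B - f + 4 f^{2}}$ ($j{\left(B,f \right)} = 6 - \frac{f - 12}{B - \left(4 + f + - 4 f f\right)} = 6 - \frac{-12 + f}{B - \left(4 + f - 4 f^{2}\right)} = 6 - \frac{-12 + f}{-4 + B - f + 4 f^{2}}$)
$155 + D{\left(N{\left(-1,0 \right)},7 \right)} j{\left(-5,2 \right)} = 155 - 11 \frac{-12 - 14 + 6 \left(-5\right) + 24 \cdot 2^{2}}{-4 - 5 - 2 + 4 \cdot 2^{2}} = 155 - 11 \frac{-12 - 14 - 30 + 24 \cdot 4}{-4 - 5 - 2 + 4 \cdot 4} = 155 - 11 \frac{-12 - 14 - 30 + 96}{-4 - 5 - 2 + 16} = 155 - 11 \cdot \frac{1}{5} \cdot 40 = 155 - 88 = 67$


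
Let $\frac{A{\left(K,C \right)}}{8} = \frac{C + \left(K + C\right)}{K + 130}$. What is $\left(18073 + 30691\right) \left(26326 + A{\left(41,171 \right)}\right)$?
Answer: $\frac{219672554840}{171} \approx 1.2846 \cdot 10^{9}$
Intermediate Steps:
$A{\left(K,C \right)} = \frac{8 \left(K + 2 C\right)}{130 + K}$ ($A{\left(K,C \right)} = 8 \frac{C + \left(K + C\right)}{K + 130} = 8 \frac{C + \left(C + K\right)}{130 + K} = 8 \frac{K + 2 C}{130 + K} = \frac{8 \left(K + 2 C\right)}{130 + K}$)
$\left(18073 + 30691\right) \left(26326 + A{\left(41,171 \right)}\right) = \left(18073 + 30691\right) \left(26326 + \frac{8 \left(41 + 2 \cdot 171\right)}{130 + 41}\right) = 48764 \left(26326 + \frac{8 \left(41 + 342\right)}{171}\right) = 48764 \left(26326 + 8 \cdot \frac{1}{171} \cdot 383\right) = 48764 \left(26326 + \frac{3064}{171}\right) = 48764 \cdot \frac{4504810}{171} = \frac{219672554840}{171}$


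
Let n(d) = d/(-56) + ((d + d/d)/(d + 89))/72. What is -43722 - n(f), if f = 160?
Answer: -5486578679/125496 ≈ -43719.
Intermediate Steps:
n(d) = -d/56 + (1 + d)/(72*(89 + d)) (n(d) = d*(-1/56) + ((d + 1)/(89 + d))*(1/72) = -d/56 + ((1 + d)/(89 + d))*(1/72) = -d/56 + (1 + d)/(72*(89 + d)))
-43722 - n(f) = -43722 - (7 - 794*160 - 9*160²)/(504*(89 + 160)) = -43722 - (7 - 127040 - 9*25600)/(504*249) = -43722 - (7 - 127040 - 230400)/(504*249) = -43722 - (-357433)/(504*249) = -43722 - 1*(-357433/125496) = -43722 + 357433/125496 = -5486578679/125496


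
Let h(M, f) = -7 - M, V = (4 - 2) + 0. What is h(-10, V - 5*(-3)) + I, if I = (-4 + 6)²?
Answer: 7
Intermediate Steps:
V = 2 (V = 2 + 0 = 2)
I = 4 (I = 2² = 4)
h(-10, V - 5*(-3)) + I = (-7 - 1*(-10)) + 4 = (-7 + 10) + 4 = 3 + 4 = 7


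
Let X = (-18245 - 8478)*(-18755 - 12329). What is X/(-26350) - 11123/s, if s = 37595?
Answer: -3122887052559/99062825 ≈ -31524.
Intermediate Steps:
X = 830657732 (X = -26723*(-31084) = 830657732)
X/(-26350) - 11123/s = 830657732/(-26350) - 11123/37595 = 830657732*(-1/26350) - 11123*1/37595 = -415328866/13175 - 11123/37595 = -3122887052559/99062825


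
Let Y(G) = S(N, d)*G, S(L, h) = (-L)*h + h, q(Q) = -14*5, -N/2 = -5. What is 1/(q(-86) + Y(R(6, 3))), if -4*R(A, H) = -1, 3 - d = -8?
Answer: -4/379 ≈ -0.010554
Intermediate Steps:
d = 11 (d = 3 - 1*(-8) = 3 + 8 = 11)
R(A, H) = ¼ (R(A, H) = -¼*(-1) = ¼)
N = 10 (N = -2*(-5) = 10)
q(Q) = -70
S(L, h) = h - L*h (S(L, h) = -L*h + h = h - L*h)
Y(G) = -99*G (Y(G) = (11*(1 - 1*10))*G = (11*(1 - 10))*G = (11*(-9))*G = -99*G)
1/(q(-86) + Y(R(6, 3))) = 1/(-70 - 99*¼) = 1/(-70 - 99/4) = 1/(-379/4) = -4/379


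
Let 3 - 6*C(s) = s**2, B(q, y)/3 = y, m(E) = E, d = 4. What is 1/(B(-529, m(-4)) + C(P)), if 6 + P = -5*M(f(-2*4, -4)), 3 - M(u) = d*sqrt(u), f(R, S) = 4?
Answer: -3/215 ≈ -0.013953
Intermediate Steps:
M(u) = 3 - 4*sqrt(u)
B(q, y) = 3*y
P = 19 (P = -6 - 5*(3 - 4*sqrt(4)) = -6 - 5*(3 - 4*2) = -6 - 5*(3 - 8) = -6 - 5*(-5) = -6 + 25 = 19)
C(s) = 1/2 - s**2/6
1/(B(-529, m(-4)) + C(P)) = 1/(3*(-4) + (1/2 - 1/6*19**2)) = 1/(-12 + (1/2 - 1/6*361)) = 1/(-12 + (1/2 - 361/6)) = 1/(-12 - 179/3) = 1/(-215/3) = -3/215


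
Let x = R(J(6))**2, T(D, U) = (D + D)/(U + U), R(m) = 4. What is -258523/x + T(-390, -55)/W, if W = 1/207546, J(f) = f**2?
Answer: 256173655/176 ≈ 1.4555e+6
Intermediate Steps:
T(D, U) = D/U (T(D, U) = (2*D)/((2*U)) = (2*D)*(1/(2*U)) = D/U)
x = 16 (x = 4**2 = 16)
W = 1/207546 ≈ 4.8182e-6
-258523/x + T(-390, -55)/W = -258523/16 + (-390/(-55))/(1/207546) = -258523*1/16 - 390*(-1/55)*207546 = -258523/16 + (78/11)*207546 = -258523/16 + 16188588/11 = 256173655/176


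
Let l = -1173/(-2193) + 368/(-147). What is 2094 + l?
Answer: 13223731/6321 ≈ 2092.0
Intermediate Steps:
l = -12443/6321 (l = -1173*(-1/2193) + 368*(-1/147) = 23/43 - 368/147 = -12443/6321 ≈ -1.9685)
2094 + l = 2094 - 12443/6321 = 13223731/6321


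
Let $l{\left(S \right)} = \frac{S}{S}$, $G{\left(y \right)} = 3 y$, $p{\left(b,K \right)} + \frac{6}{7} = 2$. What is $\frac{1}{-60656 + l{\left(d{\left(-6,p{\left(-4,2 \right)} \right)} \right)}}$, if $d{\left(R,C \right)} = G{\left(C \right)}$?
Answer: $- \frac{1}{60655} \approx -1.6487 \cdot 10^{-5}$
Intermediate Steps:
$p{\left(b,K \right)} = \frac{8}{7}$ ($p{\left(b,K \right)} = - \frac{6}{7} + 2 = \frac{8}{7}$)
$d{\left(R,C \right)} = 3 C$
$l{\left(S \right)} = 1$
$\frac{1}{-60656 + l{\left(d{\left(-6,p{\left(-4,2 \right)} \right)} \right)}} = \frac{1}{-60656 + 1} = \frac{1}{-60655} = - \frac{1}{60655}$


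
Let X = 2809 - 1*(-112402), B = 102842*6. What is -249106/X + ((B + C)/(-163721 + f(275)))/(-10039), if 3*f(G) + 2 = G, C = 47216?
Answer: -204562652097936/94627493180635 ≈ -2.1618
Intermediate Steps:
B = 617052
X = 115211 (X = 2809 + 112402 = 115211)
f(G) = -⅔ + G/3
-249106/X + ((B + C)/(-163721 + f(275)))/(-10039) = -249106/115211 + ((617052 + 47216)/(-163721 + (-⅔ + (⅓)*275)))/(-10039) = -249106*1/115211 + (664268/(-163721 + (-⅔ + 275/3)))*(-1/10039) = -249106/115211 + (664268/(-163721 + 91))*(-1/10039) = -249106/115211 + (664268/(-163630))*(-1/10039) = -249106/115211 + (664268*(-1/163630))*(-1/10039) = -249106/115211 - 332134/81815*(-1/10039) = -249106/115211 + 332134/821340785 = -204562652097936/94627493180635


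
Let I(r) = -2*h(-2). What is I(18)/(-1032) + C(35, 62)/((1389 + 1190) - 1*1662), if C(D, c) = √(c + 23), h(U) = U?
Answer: -1/258 + √85/917 ≈ 0.0061781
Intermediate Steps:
I(r) = 4 (I(r) = -2*(-2) = 4)
C(D, c) = √(23 + c)
I(18)/(-1032) + C(35, 62)/((1389 + 1190) - 1*1662) = 4/(-1032) + √(23 + 62)/((1389 + 1190) - 1*1662) = 4*(-1/1032) + √85/(2579 - 1662) = -1/258 + √85/917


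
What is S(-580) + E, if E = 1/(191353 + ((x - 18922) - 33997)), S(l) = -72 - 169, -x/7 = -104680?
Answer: -209957753/871194 ≈ -241.00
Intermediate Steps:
x = 732760 (x = -7*(-104680) = 732760)
S(l) = -241
E = 1/871194 (E = 1/(191353 + ((732760 - 18922) - 33997)) = 1/(191353 + (713838 - 33997)) = 1/(191353 + 679841) = 1/871194 ≈ 1.1478e-6)
S(-580) + E = -241 + 1/871194 = -209957753/871194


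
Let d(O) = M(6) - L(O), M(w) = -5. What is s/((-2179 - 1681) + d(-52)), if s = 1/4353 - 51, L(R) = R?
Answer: 222002/16597989 ≈ 0.013375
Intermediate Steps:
d(O) = -5 - O
s = -222002/4353 (s = 1/4353 - 51 = -222002/4353 ≈ -51.000)
s/((-2179 - 1681) + d(-52)) = -222002/(4353*((-2179 - 1681) + (-5 - 1*(-52)))) = -222002/(4353*(-3860 + (-5 + 52))) = -222002/(4353*(-3860 + 47)) = -222002/4353/(-3813) = -222002/4353*(-1/3813) = 222002/16597989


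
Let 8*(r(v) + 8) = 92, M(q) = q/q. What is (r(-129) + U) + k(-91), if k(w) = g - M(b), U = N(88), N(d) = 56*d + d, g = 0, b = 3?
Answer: 10037/2 ≈ 5018.5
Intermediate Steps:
M(q) = 1
r(v) = 7/2 (r(v) = -8 + (⅛)*92 = -8 + 23/2 = 7/2)
N(d) = 57*d
U = 5016 (U = 57*88 = 5016)
k(w) = -1 (k(w) = 0 - 1*1 = 0 - 1 = -1)
(r(-129) + U) + k(-91) = (7/2 + 5016) - 1 = 10039/2 - 1 = 10037/2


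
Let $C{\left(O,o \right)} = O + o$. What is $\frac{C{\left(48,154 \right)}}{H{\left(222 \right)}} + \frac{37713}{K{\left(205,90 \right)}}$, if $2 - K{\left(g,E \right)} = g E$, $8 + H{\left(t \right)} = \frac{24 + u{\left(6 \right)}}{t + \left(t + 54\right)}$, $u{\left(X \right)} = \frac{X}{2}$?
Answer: $- \frac{668341783}{24332912} \approx -27.467$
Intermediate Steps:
$u{\left(X \right)} = \frac{X}{2}$ ($u{\left(X \right)} = X \frac{1}{2} = \frac{X}{2}$)
$H{\left(t \right)} = -8 + \frac{27}{54 + 2 t}$ ($H{\left(t \right)} = -8 + \frac{24 + \frac{1}{2} \cdot 6}{t + \left(t + 54\right)} = -8 + \frac{24 + 3}{t + \left(54 + t\right)} = -8 + \frac{27}{54 + 2 t}$)
$K{\left(g,E \right)} = 2 - E g$ ($K{\left(g,E \right)} = 2 - g E = 2 - E g$)
$\frac{C{\left(48,154 \right)}}{H{\left(222 \right)}} + \frac{37713}{K{\left(205,90 \right)}} = \frac{48 + 154}{\frac{1}{2} \frac{1}{27 + 222} \left(-405 - 3552\right)} + \frac{37713}{2 - 90 \cdot 205} = \frac{202}{\frac{1}{2} \cdot \frac{1}{249} \left(-405 - 3552\right)} + \frac{37713}{2 - 18450} = \frac{202}{\frac{1}{2} \cdot \frac{1}{249} \left(-3957\right)} + \frac{37713}{-18448} = \frac{202}{- \frac{1319}{166}} + 37713 \left(- \frac{1}{18448}\right) = 202 \left(- \frac{166}{1319}\right) - \frac{37713}{18448} = - \frac{33532}{1319} - \frac{37713}{18448} = - \frac{668341783}{24332912}$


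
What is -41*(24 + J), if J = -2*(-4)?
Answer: -1312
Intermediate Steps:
J = 8
-41*(24 + J) = -41*(24 + 8) = -41*32 = -1312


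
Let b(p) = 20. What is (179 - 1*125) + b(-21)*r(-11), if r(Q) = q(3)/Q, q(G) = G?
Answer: 534/11 ≈ 48.545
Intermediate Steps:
r(Q) = 3/Q
(179 - 1*125) + b(-21)*r(-11) = (179 - 1*125) + 20*(3/(-11)) = (179 - 125) + 20*(3*(-1/11)) = 54 + 20*(-3/11) = 54 - 60/11 = 534/11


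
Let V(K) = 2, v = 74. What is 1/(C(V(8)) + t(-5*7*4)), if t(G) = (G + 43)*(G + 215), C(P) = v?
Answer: -1/7201 ≈ -0.00013887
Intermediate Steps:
C(P) = 74
t(G) = (43 + G)*(215 + G)
1/(C(V(8)) + t(-5*7*4)) = 1/(74 + (9245 + (-5*7*4)² + 258*(-5*7*4))) = 1/(74 + (9245 + (-35*4)² + 258*(-35*4))) = 1/(74 + (9245 + (-140)² + 258*(-140))) = 1/(74 + (9245 + 19600 - 36120)) = 1/(74 - 7275) = 1/(-7201) = -1/7201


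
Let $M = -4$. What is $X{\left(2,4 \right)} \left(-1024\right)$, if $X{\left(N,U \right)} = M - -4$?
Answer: $0$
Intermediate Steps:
$X{\left(N,U \right)} = 0$ ($X{\left(N,U \right)} = -4 - -4 = -4 + 4 = 0$)
$X{\left(2,4 \right)} \left(-1024\right) = 0 \left(-1024\right) = 0$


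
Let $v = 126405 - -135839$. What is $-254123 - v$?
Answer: $-516367$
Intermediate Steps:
$v = 262244$ ($v = 126405 + 135839 = 262244$)
$-254123 - v = -254123 - 262244 = -516367$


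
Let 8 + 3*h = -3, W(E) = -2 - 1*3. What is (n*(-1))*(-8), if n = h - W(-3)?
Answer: 32/3 ≈ 10.667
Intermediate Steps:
W(E) = -5 (W(E) = -2 - 3 = -5)
h = -11/3 (h = -8/3 + (1/3)*(-3) = -8/3 - 1 = -11/3 ≈ -3.6667)
n = 4/3 (n = -11/3 - 1*(-5) = -11/3 + 5 = 4/3 ≈ 1.3333)
(n*(-1))*(-8) = ((4/3)*(-1))*(-8) = -4/3*(-8) = 32/3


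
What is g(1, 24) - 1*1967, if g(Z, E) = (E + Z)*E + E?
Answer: -1343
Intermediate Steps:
g(Z, E) = E + E*(E + Z) (g(Z, E) = E*(E + Z) + E = E + E*(E + Z))
g(1, 24) - 1*1967 = 24*(1 + 24 + 1) - 1*1967 = 24*26 - 1967 = 624 - 1967 = -1343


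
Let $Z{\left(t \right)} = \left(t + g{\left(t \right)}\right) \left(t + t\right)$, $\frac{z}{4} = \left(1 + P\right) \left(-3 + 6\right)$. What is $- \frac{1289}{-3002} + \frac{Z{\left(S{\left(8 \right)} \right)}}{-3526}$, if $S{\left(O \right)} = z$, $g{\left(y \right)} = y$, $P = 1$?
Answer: $- \frac{1185797}{5292526} \approx -0.22405$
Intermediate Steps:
$z = 24$ ($z = 4 \left(1 + 1\right) \left(-3 + 6\right) = 4 \cdot 2 \cdot 3 = 4 \cdot 6 = 24$)
$S{\left(O \right)} = 24$
$Z{\left(t \right)} = 4 t^{2}$ ($Z{\left(t \right)} = \left(t + t\right) \left(t + t\right) = 2 t 2 t = 4 t^{2}$)
$- \frac{1289}{-3002} + \frac{Z{\left(S{\left(8 \right)} \right)}}{-3526} = - \frac{1289}{-3002} + \frac{4 \cdot 24^{2}}{-3526} = \left(-1289\right) \left(- \frac{1}{3002}\right) + 4 \cdot 576 \left(- \frac{1}{3526}\right) = \frac{1289}{3002} + 2304 \left(- \frac{1}{3526}\right) = \frac{1289}{3002} - \frac{1152}{1763} = - \frac{1185797}{5292526}$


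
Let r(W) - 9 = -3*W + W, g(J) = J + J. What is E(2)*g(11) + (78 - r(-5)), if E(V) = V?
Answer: 103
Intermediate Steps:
g(J) = 2*J
r(W) = 9 - 2*W (r(W) = 9 + (-3*W + W) = 9 - 2*W)
E(2)*g(11) + (78 - r(-5)) = 2*(2*11) + (78 - (9 - 2*(-5))) = 2*22 + (78 - (9 + 10)) = 44 + (78 - 1*19) = 44 + (78 - 19) = 44 + 59 = 103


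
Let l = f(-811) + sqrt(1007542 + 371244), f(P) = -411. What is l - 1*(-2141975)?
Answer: 2141564 + sqrt(1378786) ≈ 2.1427e+6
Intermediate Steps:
l = -411 + sqrt(1378786) (l = -411 + sqrt(1007542 + 371244) = -411 + sqrt(1378786) ≈ 763.22)
l - 1*(-2141975) = (-411 + sqrt(1378786)) - 1*(-2141975) = (-411 + sqrt(1378786)) + 2141975 = 2141564 + sqrt(1378786)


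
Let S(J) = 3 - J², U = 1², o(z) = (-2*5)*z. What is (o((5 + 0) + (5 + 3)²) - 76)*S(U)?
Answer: -1532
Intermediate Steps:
o(z) = -10*z
U = 1
(o((5 + 0) + (5 + 3)²) - 76)*S(U) = (-10*((5 + 0) + (5 + 3)²) - 76)*(3 - 1*1²) = (-10*(5 + 8²) - 76)*(3 - 1*1) = (-10*(5 + 64) - 76)*(3 - 1) = (-10*69 - 76)*2 = (-690 - 76)*2 = -766*2 = -1532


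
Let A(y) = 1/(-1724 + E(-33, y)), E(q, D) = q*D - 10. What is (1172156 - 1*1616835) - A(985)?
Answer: -15225364280/34239 ≈ -4.4468e+5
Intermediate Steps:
E(q, D) = -10 + D*q (E(q, D) = D*q - 10 = -10 + D*q)
A(y) = 1/(-1734 - 33*y) (A(y) = 1/(-1724 + (-10 + y*(-33))) = 1/(-1724 + (-10 - 33*y)) = 1/(-1734 - 33*y))
(1172156 - 1*1616835) - A(985) = (1172156 - 1*1616835) - 1/(3*(-578 - 11*985)) = (1172156 - 1616835) - 1/(3*(-578 - 10835)) = -444679 - 1/(3*(-11413)) = -444679 - (-1)/(3*11413) = -444679 - 1*(-1/34239) = -444679 + 1/34239 = -15225364280/34239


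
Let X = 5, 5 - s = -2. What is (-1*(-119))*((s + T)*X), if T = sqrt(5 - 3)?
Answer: 4165 + 595*sqrt(2) ≈ 5006.5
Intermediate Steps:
s = 7 (s = 5 - 1*(-2) = 5 + 2 = 7)
T = sqrt(2) ≈ 1.4142
(-1*(-119))*((s + T)*X) = (-1*(-119))*((7 + sqrt(2))*5) = 119*(35 + 5*sqrt(2)) = 4165 + 595*sqrt(2)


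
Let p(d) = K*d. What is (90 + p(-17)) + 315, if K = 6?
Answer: 303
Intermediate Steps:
p(d) = 6*d
(90 + p(-17)) + 315 = (90 + 6*(-17)) + 315 = (90 - 102) + 315 = -12 + 315 = 303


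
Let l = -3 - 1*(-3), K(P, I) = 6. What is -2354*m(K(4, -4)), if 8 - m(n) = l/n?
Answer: -18832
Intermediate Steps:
l = 0 (l = -3 + 3 = 0)
m(n) = 8 (m(n) = 8 - 0/n = 8 - 1*0 = 8 + 0 = 8)
-2354*m(K(4, -4)) = -2354*8 = -18832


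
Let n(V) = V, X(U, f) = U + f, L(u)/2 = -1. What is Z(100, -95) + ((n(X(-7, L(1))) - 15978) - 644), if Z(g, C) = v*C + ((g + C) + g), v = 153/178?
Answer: -2956163/178 ≈ -16608.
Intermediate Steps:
L(u) = -2 (L(u) = 2*(-1) = -2)
v = 153/178 (v = 153*(1/178) = 153/178 ≈ 0.85955)
Z(g, C) = 2*g + 331*C/178 (Z(g, C) = 153*C/178 + ((g + C) + g) = 153*C/178 + ((C + g) + g) = 153*C/178 + (C + 2*g) = 2*g + 331*C/178)
Z(100, -95) + ((n(X(-7, L(1))) - 15978) - 644) = (2*100 + (331/178)*(-95)) + (((-7 - 2) - 15978) - 644) = (200 - 31445/178) + ((-9 - 15978) - 644) = 4155/178 + (-15987 - 644) = 4155/178 - 16631 = -2956163/178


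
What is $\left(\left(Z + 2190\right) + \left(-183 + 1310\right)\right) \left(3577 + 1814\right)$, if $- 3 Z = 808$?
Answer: $16429971$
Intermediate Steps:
$Z = - \frac{808}{3}$ ($Z = \left(- \frac{1}{3}\right) 808 = - \frac{808}{3} \approx -269.33$)
$\left(\left(Z + 2190\right) + \left(-183 + 1310\right)\right) \left(3577 + 1814\right) = \left(\left(- \frac{808}{3} + 2190\right) + \left(-183 + 1310\right)\right) \left(3577 + 1814\right) = \left(\frac{5762}{3} + 1127\right) 5391 = \frac{9143}{3} \cdot 5391 = 16429971$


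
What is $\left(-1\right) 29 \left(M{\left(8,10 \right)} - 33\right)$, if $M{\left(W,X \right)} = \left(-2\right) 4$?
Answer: $1189$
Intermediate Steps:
$M{\left(W,X \right)} = -8$
$\left(-1\right) 29 \left(M{\left(8,10 \right)} - 33\right) = \left(-1\right) 29 \left(-8 - 33\right) = \left(-29\right) \left(-41\right) = 1189$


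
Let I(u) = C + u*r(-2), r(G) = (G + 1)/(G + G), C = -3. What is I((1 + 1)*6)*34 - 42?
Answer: -42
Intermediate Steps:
r(G) = (1 + G)/(2*G) (r(G) = (1 + G)/((2*G)) = (1 + G)*(1/(2*G)) = (1 + G)/(2*G))
I(u) = -3 + u/4 (I(u) = -3 + u*((½)*(1 - 2)/(-2)) = -3 + u*((½)*(-½)*(-1)) = -3 + u*(¼) = -3 + u/4)
I((1 + 1)*6)*34 - 42 = (-3 + ((1 + 1)*6)/4)*34 - 42 = (-3 + (2*6)/4)*34 - 42 = (-3 + (¼)*12)*34 - 42 = (-3 + 3)*34 - 42 = 0*34 - 42 = 0 - 42 = -42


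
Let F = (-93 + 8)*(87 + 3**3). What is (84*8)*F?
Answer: -6511680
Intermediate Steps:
F = -9690 (F = -85*(87 + 27) = -85*114 = -9690)
(84*8)*F = (84*8)*(-9690) = 672*(-9690) = -6511680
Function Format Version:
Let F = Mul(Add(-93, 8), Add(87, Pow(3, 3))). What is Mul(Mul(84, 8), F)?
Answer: -6511680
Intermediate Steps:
F = -9690 (F = Mul(-85, Add(87, 27)) = Mul(-85, 114) = -9690)
Mul(Mul(84, 8), F) = Mul(Mul(84, 8), -9690) = Mul(672, -9690) = -6511680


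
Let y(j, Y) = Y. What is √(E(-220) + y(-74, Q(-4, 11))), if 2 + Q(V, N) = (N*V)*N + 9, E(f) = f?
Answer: I*√697 ≈ 26.401*I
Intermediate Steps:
Q(V, N) = 7 + V*N² (Q(V, N) = -2 + ((N*V)*N + 9) = -2 + (V*N² + 9) = -2 + (9 + V*N²) = 7 + V*N²)
√(E(-220) + y(-74, Q(-4, 11))) = √(-220 + (7 - 4*11²)) = √(-220 + (7 - 4*121)) = √(-220 + (7 - 484)) = √(-220 - 477) = √(-697) = I*√697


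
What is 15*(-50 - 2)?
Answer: -780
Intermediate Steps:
15*(-50 - 2) = 15*(-52) = -780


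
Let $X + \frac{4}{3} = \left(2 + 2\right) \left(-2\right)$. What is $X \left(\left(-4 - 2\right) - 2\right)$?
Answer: $\frac{224}{3} \approx 74.667$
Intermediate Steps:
$X = - \frac{28}{3}$ ($X = - \frac{4}{3} + \left(2 + 2\right) \left(-2\right) = - \frac{4}{3} + 4 \left(-2\right) = - \frac{4}{3} - 8 = - \frac{28}{3} \approx -9.3333$)
$X \left(\left(-4 - 2\right) - 2\right) = - \frac{28 \left(\left(-4 - 2\right) - 2\right)}{3} = - \frac{28 \left(-6 - 2\right)}{3} = \left(- \frac{28}{3}\right) \left(-8\right) = \frac{224}{3}$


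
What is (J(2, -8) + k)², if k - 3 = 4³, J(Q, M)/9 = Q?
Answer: 7225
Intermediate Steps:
J(Q, M) = 9*Q
k = 67 (k = 3 + 4³ = 3 + 64 = 67)
(J(2, -8) + k)² = (9*2 + 67)² = (18 + 67)² = 85² = 7225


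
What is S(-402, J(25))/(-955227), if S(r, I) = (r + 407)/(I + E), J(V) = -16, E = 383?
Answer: -5/350568309 ≈ -1.4263e-8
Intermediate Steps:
S(r, I) = (407 + r)/(383 + I) (S(r, I) = (r + 407)/(I + 383) = (407 + r)/(383 + I))
S(-402, J(25))/(-955227) = ((407 - 402)/(383 - 16))/(-955227) = (5/367)*(-1/955227) = -5/350568309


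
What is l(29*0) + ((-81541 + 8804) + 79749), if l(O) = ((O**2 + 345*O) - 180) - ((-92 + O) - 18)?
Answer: 6942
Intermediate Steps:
l(O) = -70 + O**2 + 344*O (l(O) = (-180 + O**2 + 345*O) - (-110 + O) = (-180 + O**2 + 345*O) + (110 - O) = -70 + O**2 + 344*O)
l(29*0) + ((-81541 + 8804) + 79749) = (-70 + (29*0)**2 + 344*(29*0)) + ((-81541 + 8804) + 79749) = (-70 + 0**2 + 344*0) + (-72737 + 79749) = (-70 + 0 + 0) + 7012 = -70 + 7012 = 6942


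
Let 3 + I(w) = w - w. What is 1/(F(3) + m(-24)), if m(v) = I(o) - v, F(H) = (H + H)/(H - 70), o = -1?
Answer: 67/1401 ≈ 0.047823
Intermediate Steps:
I(w) = -3 (I(w) = -3 + (w - w) = -3 + 0 = -3)
F(H) = 2*H/(-70 + H) (F(H) = (2*H)/(-70 + H) = 2*H/(-70 + H))
m(v) = -3 - v
1/(F(3) + m(-24)) = 1/(2*3/(-70 + 3) + (-3 - 1*(-24))) = 1/(2*3/(-67) + (-3 + 24)) = 1/(2*3*(-1/67) + 21) = 1/(-6/67 + 21) = 1/(1401/67) = 67/1401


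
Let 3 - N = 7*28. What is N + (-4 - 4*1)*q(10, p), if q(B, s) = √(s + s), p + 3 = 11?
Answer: -225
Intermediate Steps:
N = -193 (N = 3 - 7*28 = 3 - 1*196 = 3 - 196 = -193)
p = 8 (p = -3 + 11 = 8)
q(B, s) = √2*√s (q(B, s) = √(2*s) = √2*√s)
N + (-4 - 4*1)*q(10, p) = -193 + (-4 - 4*1)*(√2*√8) = -193 + (-4 - 4)*(√2*(2*√2)) = -193 - 8*4 = -193 - 32 = -225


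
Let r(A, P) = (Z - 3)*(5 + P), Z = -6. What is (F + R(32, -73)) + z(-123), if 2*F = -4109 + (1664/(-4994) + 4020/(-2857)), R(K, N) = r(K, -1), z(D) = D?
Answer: -31594318647/14267858 ≈ -2214.4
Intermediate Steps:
r(A, P) = -45 - 9*P (r(A, P) = (-6 - 3)*(5 + P) = -9*(5 + P) = -45 - 9*P)
R(K, N) = -36 (R(K, N) = -45 - 9*(-1) = -45 + 9 = -36)
F = -29325729225/14267858 (F = (-4109 + (1664/(-4994) + 4020/(-2857)))/2 = (-4109 + (1664*(-1/4994) + 4020*(-1/2857)))/2 = (-4109 + (-832/2497 - 4020/2857))/2 = (-4109 - 12414964/7133929)/2 = (½)*(-29325729225/7133929) = -29325729225/14267858 ≈ -2055.4)
(F + R(32, -73)) + z(-123) = (-29325729225/14267858 - 36) - 123 = -29839372113/14267858 - 123 = -31594318647/14267858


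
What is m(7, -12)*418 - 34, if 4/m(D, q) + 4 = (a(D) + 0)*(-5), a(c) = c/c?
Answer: -1978/9 ≈ -219.78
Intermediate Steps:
a(c) = 1
m(D, q) = -4/9 (m(D, q) = 4/(-4 + (1 + 0)*(-5)) = 4/(-4 + 1*(-5)) = 4/(-4 - 5) = 4/(-9) = 4*(-1/9) = -4/9)
m(7, -12)*418 - 34 = -4/9*418 - 34 = -1672/9 - 34 = -1978/9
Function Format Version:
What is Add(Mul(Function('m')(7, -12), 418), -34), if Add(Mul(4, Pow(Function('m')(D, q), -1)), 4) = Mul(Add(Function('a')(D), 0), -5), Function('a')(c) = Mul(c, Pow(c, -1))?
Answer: Rational(-1978, 9) ≈ -219.78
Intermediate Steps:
Function('a')(c) = 1
Function('m')(D, q) = Rational(-4, 9) (Function('m')(D, q) = Mul(4, Pow(Add(-4, Mul(Add(1, 0), -5)), -1)) = Mul(4, Pow(Add(-4, Mul(1, -5)), -1)) = Mul(4, Pow(Add(-4, -5), -1)) = Mul(4, Pow(-9, -1)) = Mul(4, Rational(-1, 9)) = Rational(-4, 9))
Add(Mul(Function('m')(7, -12), 418), -34) = Add(Mul(Rational(-4, 9), 418), -34) = Add(Rational(-1672, 9), -34) = Rational(-1978, 9)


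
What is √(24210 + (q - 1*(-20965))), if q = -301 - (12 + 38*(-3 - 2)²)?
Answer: 2*√10978 ≈ 209.55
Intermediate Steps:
q = -1263 (q = -301 - (12 + 38*(-5)²) = -301 - (12 + 38*25) = -301 - (12 + 950) = -301 - 1*962 = -301 - 962 = -1263)
√(24210 + (q - 1*(-20965))) = √(24210 + (-1263 - 1*(-20965))) = √(24210 + (-1263 + 20965)) = √(24210 + 19702) = √43912 = 2*√10978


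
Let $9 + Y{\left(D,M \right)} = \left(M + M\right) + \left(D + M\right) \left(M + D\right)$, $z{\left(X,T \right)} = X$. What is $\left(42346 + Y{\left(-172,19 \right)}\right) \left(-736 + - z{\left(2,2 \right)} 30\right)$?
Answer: $-52364064$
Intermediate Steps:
$Y{\left(D,M \right)} = -9 + \left(D + M\right)^{2} + 2 M$ ($Y{\left(D,M \right)} = -9 + \left(\left(M + M\right) + \left(D + M\right) \left(M + D\right)\right) = -9 + \left(2 M + \left(D + M\right) \left(D + M\right)\right) = -9 + \left(2 M + \left(D + M\right)^{2}\right) = -9 + \left(\left(D + M\right)^{2} + 2 M\right) = -9 + \left(D + M\right)^{2} + 2 M$)
$\left(42346 + Y{\left(-172,19 \right)}\right) \left(-736 + - z{\left(2,2 \right)} 30\right) = \left(42346 + \left(-9 + \left(-172 + 19\right)^{2} + 2 \cdot 19\right)\right) \left(-736 + \left(-1\right) 2 \cdot 30\right) = \left(42346 + \left(-9 + \left(-153\right)^{2} + 38\right)\right) \left(-736 - 60\right) = \left(42346 + \left(-9 + 23409 + 38\right)\right) \left(-736 - 60\right) = \left(42346 + 23438\right) \left(-796\right) = 65784 \left(-796\right) = -52364064$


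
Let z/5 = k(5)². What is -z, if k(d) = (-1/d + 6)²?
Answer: -707281/125 ≈ -5658.3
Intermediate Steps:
k(d) = (6 - 1/d)²
z = 707281/125 (z = 5*((-1 + 6*5)²/5²)² = 5*((-1 + 30)²/25)² = 5*((1/25)*29²)² = 5*((1/25)*841)² = 5*(841/25)² = 5*(707281/625) = 707281/125 ≈ 5658.3)
-z = -1*707281/125 = -707281/125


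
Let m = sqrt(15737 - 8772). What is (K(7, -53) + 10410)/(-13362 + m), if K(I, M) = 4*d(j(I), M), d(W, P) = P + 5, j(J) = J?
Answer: -136532916/178536079 - 10218*sqrt(6965)/178536079 ≈ -0.76951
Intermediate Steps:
m = sqrt(6965) ≈ 83.457
d(W, P) = 5 + P
K(I, M) = 20 + 4*M (K(I, M) = 4*(5 + M) = 20 + 4*M)
(K(7, -53) + 10410)/(-13362 + m) = ((20 + 4*(-53)) + 10410)/(-13362 + sqrt(6965)) = ((20 - 212) + 10410)/(-13362 + sqrt(6965)) = (-192 + 10410)/(-13362 + sqrt(6965)) = 10218/(-13362 + sqrt(6965))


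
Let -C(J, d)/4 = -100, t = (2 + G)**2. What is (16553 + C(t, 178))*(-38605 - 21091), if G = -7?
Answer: -1012026288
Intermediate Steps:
t = 25 (t = (2 - 7)**2 = (-5)**2 = 25)
C(J, d) = 400 (C(J, d) = -4*(-100) = 400)
(16553 + C(t, 178))*(-38605 - 21091) = (16553 + 400)*(-38605 - 21091) = 16953*(-59696) = -1012026288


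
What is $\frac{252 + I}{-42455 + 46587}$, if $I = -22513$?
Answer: $- \frac{22261}{4132} \approx -5.3875$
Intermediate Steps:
$\frac{252 + I}{-42455 + 46587} = \frac{252 - 22513}{-42455 + 46587} = - \frac{22261}{4132}$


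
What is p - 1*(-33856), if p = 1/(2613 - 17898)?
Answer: 517488959/15285 ≈ 33856.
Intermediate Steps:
p = -1/15285 (p = 1/(-15285) = -1/15285 ≈ -6.5424e-5)
p - 1*(-33856) = -1/15285 - 1*(-33856) = -1/15285 + 33856 = 517488959/15285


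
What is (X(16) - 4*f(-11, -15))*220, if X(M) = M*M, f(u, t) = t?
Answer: 69520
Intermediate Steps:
X(M) = M²
(X(16) - 4*f(-11, -15))*220 = (16² - 4*(-15))*220 = (256 + 60)*220 = 316*220 = 69520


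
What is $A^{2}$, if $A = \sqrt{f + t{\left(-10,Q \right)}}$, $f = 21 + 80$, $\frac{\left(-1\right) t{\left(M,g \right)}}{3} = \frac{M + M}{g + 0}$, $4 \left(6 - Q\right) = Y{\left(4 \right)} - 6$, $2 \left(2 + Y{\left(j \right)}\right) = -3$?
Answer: $\frac{7247}{67} \approx 108.16$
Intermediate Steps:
$Y{\left(j \right)} = - \frac{7}{2}$ ($Y{\left(j \right)} = -2 + \frac{1}{2} \left(-3\right) = -2 - \frac{3}{2} = - \frac{7}{2}$)
$Q = \frac{67}{8}$ ($Q = 6 - \frac{- \frac{7}{2} - 6}{4} = 6 - - \frac{19}{8} = 6 + \frac{19}{8} = \frac{67}{8} \approx 8.375$)
$t{\left(M,g \right)} = - \frac{6 M}{g}$ ($t{\left(M,g \right)} = - 3 \frac{M + M}{g + 0} = - 3 \frac{2 M}{g} = - \frac{6 M}{g}$)
$f = 101$
$A = \frac{\sqrt{485549}}{67}$ ($A = \sqrt{101 - - \frac{60}{\frac{67}{8}}} = \sqrt{101 - \left(-60\right) \frac{8}{67}} = \sqrt{101 + \frac{480}{67}} = \sqrt{\frac{7247}{67}} = \frac{\sqrt{485549}}{67} \approx 10.4$)
$A^{2} = \left(\frac{\sqrt{485549}}{67}\right)^{2} = \frac{7247}{67}$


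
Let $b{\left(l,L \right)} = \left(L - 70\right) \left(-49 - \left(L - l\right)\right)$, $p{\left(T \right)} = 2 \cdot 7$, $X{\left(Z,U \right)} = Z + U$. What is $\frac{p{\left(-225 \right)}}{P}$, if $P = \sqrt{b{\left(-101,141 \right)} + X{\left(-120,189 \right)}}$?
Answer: $- \frac{7 i \sqrt{143}}{858} \approx - 0.097562 i$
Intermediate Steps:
$X{\left(Z,U \right)} = U + Z$
$p{\left(T \right)} = 14$
$b{\left(l,L \right)} = \left(-70 + L\right) \left(-49 + l - L\right)$
$P = 12 i \sqrt{143}$ ($P = \sqrt{\left(3430 - 141^{2} - -7070 + 21 \cdot 141 + 141 \left(-101\right)\right) + \left(189 - 120\right)} = \sqrt{\left(3430 - 19881 + 7070 + 2961 - 14241\right) + 69} = \sqrt{-20661 + 69} = \sqrt{-20592} = 12 i \sqrt{143} \approx 143.5 i$)
$\frac{p{\left(-225 \right)}}{P} = \frac{14}{12 i \sqrt{143}} = 14 \left(- \frac{i \sqrt{143}}{1716}\right) = - \frac{7 i \sqrt{143}}{858}$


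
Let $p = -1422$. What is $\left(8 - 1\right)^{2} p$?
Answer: $-69678$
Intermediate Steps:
$\left(8 - 1\right)^{2} p = \left(8 - 1\right)^{2} \left(-1422\right) = 7^{2} \left(-1422\right) = 49 \left(-1422\right) = -69678$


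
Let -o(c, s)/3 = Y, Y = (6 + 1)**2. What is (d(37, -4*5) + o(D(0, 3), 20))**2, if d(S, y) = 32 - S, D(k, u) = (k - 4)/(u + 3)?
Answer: 23104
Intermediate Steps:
Y = 49 (Y = 7**2 = 49)
D(k, u) = (-4 + k)/(3 + u)
o(c, s) = -147 (o(c, s) = -3*49 = -147)
(d(37, -4*5) + o(D(0, 3), 20))**2 = ((32 - 1*37) - 147)**2 = ((32 - 37) - 147)**2 = (-5 - 147)**2 = (-152)**2 = 23104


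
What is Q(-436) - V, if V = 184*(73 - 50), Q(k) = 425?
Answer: -3807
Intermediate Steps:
V = 4232 (V = 184*23 = 4232)
Q(-436) - V = 425 - 1*4232 = 425 - 4232 = -3807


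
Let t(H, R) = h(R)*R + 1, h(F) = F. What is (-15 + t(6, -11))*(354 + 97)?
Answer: 48257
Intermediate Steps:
t(H, R) = 1 + R² (t(H, R) = R*R + 1 = R² + 1 = 1 + R²)
(-15 + t(6, -11))*(354 + 97) = (-15 + (1 + (-11)²))*(354 + 97) = (-15 + (1 + 121))*451 = (-15 + 122)*451 = 107*451 = 48257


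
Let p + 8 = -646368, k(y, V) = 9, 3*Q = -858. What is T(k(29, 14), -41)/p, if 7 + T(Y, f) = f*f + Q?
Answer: -347/161594 ≈ -0.0021474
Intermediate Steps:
Q = -286 (Q = (⅓)*(-858) = -286)
p = -646376 (p = -8 - 646368 = -646376)
T(Y, f) = -293 + f² (T(Y, f) = -7 + (f*f - 286) = -7 + (f² - 286) = -7 + (-286 + f²) = -293 + f²)
T(k(29, 14), -41)/p = (-293 + (-41)²)/(-646376) = (-293 + 1681)*(-1/646376) = 1388*(-1/646376) = -347/161594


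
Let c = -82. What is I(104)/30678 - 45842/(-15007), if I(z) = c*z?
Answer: 639180590/230192373 ≈ 2.7767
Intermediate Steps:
I(z) = -82*z
I(104)/30678 - 45842/(-15007) = -82*104/30678 - 45842/(-15007) = -8528*1/30678 - 45842*(-1/15007) = -4264/15339 + 45842/15007 = 639180590/230192373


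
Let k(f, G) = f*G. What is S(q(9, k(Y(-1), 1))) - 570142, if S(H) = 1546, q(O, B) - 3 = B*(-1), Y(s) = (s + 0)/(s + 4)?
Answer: -568596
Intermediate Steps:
Y(s) = s/(4 + s)
k(f, G) = G*f
q(O, B) = 3 - B (q(O, B) = 3 + B*(-1) = 3 - B)
S(q(9, k(Y(-1), 1))) - 570142 = 1546 - 570142 = -568596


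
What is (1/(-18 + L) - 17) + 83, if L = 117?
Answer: 6535/99 ≈ 66.010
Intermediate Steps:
(1/(-18 + L) - 17) + 83 = (1/(-18 + 117) - 17) + 83 = (1/99 - 17) + 83 = -1682/99 + 83 = 6535/99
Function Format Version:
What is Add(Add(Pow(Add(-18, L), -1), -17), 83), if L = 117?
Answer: Rational(6535, 99) ≈ 66.010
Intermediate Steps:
Add(Add(Pow(Add(-18, L), -1), -17), 83) = Add(Add(Pow(Add(-18, 117), -1), -17), 83) = Add(Add(Pow(99, -1), -17), 83) = Add(Add(Rational(1, 99), -17), 83) = Add(Rational(-1682, 99), 83) = Rational(6535, 99)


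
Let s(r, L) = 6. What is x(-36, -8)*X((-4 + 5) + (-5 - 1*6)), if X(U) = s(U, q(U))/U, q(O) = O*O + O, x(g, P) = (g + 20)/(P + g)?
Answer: -12/55 ≈ -0.21818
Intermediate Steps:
x(g, P) = (20 + g)/(P + g)
q(O) = O + O² (q(O) = O² + O = O + O²)
X(U) = 6/U
x(-36, -8)*X((-4 + 5) + (-5 - 1*6)) = ((20 - 36)/(-8 - 36))*(6/((-4 + 5) + (-5 - 1*6))) = (-16/(-44))*(6/(1 + (-5 - 6))) = (-1/44*(-16))*(6/(1 - 11)) = 4*(6/(-10))/11 = 4*(6*(-⅒))/11 = (4/11)*(-⅗) = -12/55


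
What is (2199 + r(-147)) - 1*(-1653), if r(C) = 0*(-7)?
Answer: 3852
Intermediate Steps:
r(C) = 0
(2199 + r(-147)) - 1*(-1653) = (2199 + 0) - 1*(-1653) = 2199 + 1653 = 3852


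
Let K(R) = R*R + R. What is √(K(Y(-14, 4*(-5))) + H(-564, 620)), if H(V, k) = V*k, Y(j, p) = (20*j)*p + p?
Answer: 10*√307923 ≈ 5549.1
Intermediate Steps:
Y(j, p) = p + 20*j*p (Y(j, p) = 20*j*p + p = p + 20*j*p)
K(R) = R + R² (K(R) = R² + R = R + R²)
√(K(Y(-14, 4*(-5))) + H(-564, 620)) = √(((4*(-5))*(1 + 20*(-14)))*(1 + (4*(-5))*(1 + 20*(-14))) - 564*620) = √((-20*(1 - 280))*(1 - 20*(1 - 280)) - 349680) = √((-20*(-279))*(1 - 20*(-279)) - 349680) = √(5580*(1 + 5580) - 349680) = √(5580*5581 - 349680) = √(31141980 - 349680) = √30792300 = 10*√307923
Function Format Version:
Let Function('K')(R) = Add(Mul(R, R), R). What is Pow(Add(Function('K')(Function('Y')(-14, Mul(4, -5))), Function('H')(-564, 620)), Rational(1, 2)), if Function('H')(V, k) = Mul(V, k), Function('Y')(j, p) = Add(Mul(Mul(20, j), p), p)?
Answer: Mul(10, Pow(307923, Rational(1, 2))) ≈ 5549.1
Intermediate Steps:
Function('Y')(j, p) = Add(p, Mul(20, j, p)) (Function('Y')(j, p) = Add(Mul(20, j, p), p) = Add(p, Mul(20, j, p)))
Function('K')(R) = Add(R, Pow(R, 2)) (Function('K')(R) = Add(Pow(R, 2), R) = Add(R, Pow(R, 2)))
Pow(Add(Function('K')(Function('Y')(-14, Mul(4, -5))), Function('H')(-564, 620)), Rational(1, 2)) = Pow(Add(Mul(Mul(Mul(4, -5), Add(1, Mul(20, -14))), Add(1, Mul(Mul(4, -5), Add(1, Mul(20, -14))))), Mul(-564, 620)), Rational(1, 2)) = Pow(Add(Mul(Mul(-20, Add(1, -280)), Add(1, Mul(-20, Add(1, -280)))), -349680), Rational(1, 2)) = Pow(Add(Mul(Mul(-20, -279), Add(1, Mul(-20, -279))), -349680), Rational(1, 2)) = Pow(Add(Mul(5580, Add(1, 5580)), -349680), Rational(1, 2)) = Pow(Add(Mul(5580, 5581), -349680), Rational(1, 2)) = Pow(Add(31141980, -349680), Rational(1, 2)) = Pow(30792300, Rational(1, 2)) = Mul(10, Pow(307923, Rational(1, 2)))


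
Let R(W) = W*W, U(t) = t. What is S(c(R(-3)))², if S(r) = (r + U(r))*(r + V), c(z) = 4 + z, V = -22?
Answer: 54756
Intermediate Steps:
R(W) = W²
S(r) = 2*r*(-22 + r) (S(r) = (r + r)*(r - 22) = (2*r)*(-22 + r) = 2*r*(-22 + r))
S(c(R(-3)))² = (2*(4 + (-3)²)*(-22 + (4 + (-3)²)))² = (2*(4 + 9)*(-22 + (4 + 9)))² = (2*13*(-22 + 13))² = (2*13*(-9))² = (-234)² = 54756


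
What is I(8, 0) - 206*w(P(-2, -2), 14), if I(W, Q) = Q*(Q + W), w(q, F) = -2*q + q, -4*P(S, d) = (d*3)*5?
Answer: 1545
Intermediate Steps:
P(S, d) = -15*d/4 (P(S, d) = -d*3*5/4 = -3*d*5/4 = -15*d/4)
w(q, F) = -q
I(8, 0) - 206*w(P(-2, -2), 14) = 0*(0 + 8) - (-206)*(-15/4*(-2)) = 0*8 - (-206)*15/2 = 0 - 206*(-15/2) = 0 + 1545 = 1545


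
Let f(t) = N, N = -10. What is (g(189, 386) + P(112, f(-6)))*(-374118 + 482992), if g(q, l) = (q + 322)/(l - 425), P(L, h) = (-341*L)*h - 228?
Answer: 1620641422898/39 ≈ 4.1555e+10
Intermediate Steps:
f(t) = -10
P(L, h) = -228 - 341*L*h (P(L, h) = -341*L*h - 228 = -228 - 341*L*h)
g(q, l) = (322 + q)/(-425 + l)
(g(189, 386) + P(112, f(-6)))*(-374118 + 482992) = ((322 + 189)/(-425 + 386) + (-228 - 341*112*(-10)))*(-374118 + 482992) = (511/(-39) + (-228 + 381920))*108874 = (-1/39*511 + 381692)*108874 = (-511/39 + 381692)*108874 = (14885477/39)*108874 = 1620641422898/39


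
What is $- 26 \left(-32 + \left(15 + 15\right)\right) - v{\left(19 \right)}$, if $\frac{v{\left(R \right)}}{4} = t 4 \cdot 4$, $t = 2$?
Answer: $-76$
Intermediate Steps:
$v{\left(R \right)} = 128$ ($v{\left(R \right)} = 4 \cdot 2 \cdot 4 \cdot 4 = 4 \cdot 8 \cdot 4 = 4 \cdot 32 = 128$)
$- 26 \left(-32 + \left(15 + 15\right)\right) - v{\left(19 \right)} = - 26 \left(-32 + \left(15 + 15\right)\right) - 128 = - 26 \left(-32 + 30\right) - 128 = \left(-26\right) \left(-2\right) - 128 = 52 - 128 = -76$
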